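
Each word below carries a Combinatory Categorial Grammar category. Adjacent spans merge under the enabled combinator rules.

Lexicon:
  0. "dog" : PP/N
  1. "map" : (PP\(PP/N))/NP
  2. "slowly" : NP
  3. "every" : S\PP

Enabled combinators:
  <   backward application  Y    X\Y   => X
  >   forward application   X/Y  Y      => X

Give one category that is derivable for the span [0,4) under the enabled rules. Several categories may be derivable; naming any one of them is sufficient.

S

[0,4] S   <
  [0,3] PP   <
    [0,1] "dog" : PP/N
    [1,3] PP\(PP/N)   >
      [1,2] "map" : (PP\(PP/N))/NP
      [2,3] "slowly" : NP
  [3,4] "every" : S\PP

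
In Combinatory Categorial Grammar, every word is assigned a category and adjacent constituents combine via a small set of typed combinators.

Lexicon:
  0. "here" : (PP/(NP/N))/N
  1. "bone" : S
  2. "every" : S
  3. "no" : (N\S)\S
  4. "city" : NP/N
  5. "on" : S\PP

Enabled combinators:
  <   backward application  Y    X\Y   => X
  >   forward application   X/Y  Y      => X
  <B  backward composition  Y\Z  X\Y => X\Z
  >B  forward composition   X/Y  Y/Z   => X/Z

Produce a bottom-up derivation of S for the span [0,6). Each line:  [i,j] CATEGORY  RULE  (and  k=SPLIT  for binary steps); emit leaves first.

[0,1] (PP/(NP/N))/N  lex  "here"
[1,2] S  lex  "bone"
[2,3] S  lex  "every"
[3,4] (N\S)\S  lex  "no"
[2,4] N\S  <  k=3
[1,4] N  <  k=2
[0,4] PP/(NP/N)  >  k=1
[4,5] NP/N  lex  "city"
[0,5] PP  >  k=4
[5,6] S\PP  lex  "on"
[0,6] S  <  k=5

[0,6] S   <
  [0,5] PP   >
    [0,4] PP/(NP/N)   >
      [0,1] "here" : (PP/(NP/N))/N
      [1,4] N   <
        [1,2] "bone" : S
        [2,4] N\S   <
          [2,3] "every" : S
          [3,4] "no" : (N\S)\S
    [4,5] "city" : NP/N
  [5,6] "on" : S\PP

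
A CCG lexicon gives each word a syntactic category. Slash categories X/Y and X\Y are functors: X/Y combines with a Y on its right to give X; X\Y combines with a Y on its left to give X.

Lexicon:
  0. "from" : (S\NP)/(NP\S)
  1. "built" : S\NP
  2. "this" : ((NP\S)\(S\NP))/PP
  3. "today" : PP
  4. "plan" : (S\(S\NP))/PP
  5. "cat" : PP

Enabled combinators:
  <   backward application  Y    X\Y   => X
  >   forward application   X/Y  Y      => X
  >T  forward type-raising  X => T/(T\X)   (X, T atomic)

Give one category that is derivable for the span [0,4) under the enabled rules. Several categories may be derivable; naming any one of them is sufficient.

[0,6] S   <
  [0,4] S\NP   >
    [0,1] "from" : (S\NP)/(NP\S)
    [1,4] NP\S   <
      [1,2] "built" : S\NP
      [2,4] (NP\S)\(S\NP)   >
        [2,3] "this" : ((NP\S)\(S\NP))/PP
        [3,4] "today" : PP
  [4,6] S\(S\NP)   >
    [4,5] "plan" : (S\(S\NP))/PP
    [5,6] "cat" : PP

S\NP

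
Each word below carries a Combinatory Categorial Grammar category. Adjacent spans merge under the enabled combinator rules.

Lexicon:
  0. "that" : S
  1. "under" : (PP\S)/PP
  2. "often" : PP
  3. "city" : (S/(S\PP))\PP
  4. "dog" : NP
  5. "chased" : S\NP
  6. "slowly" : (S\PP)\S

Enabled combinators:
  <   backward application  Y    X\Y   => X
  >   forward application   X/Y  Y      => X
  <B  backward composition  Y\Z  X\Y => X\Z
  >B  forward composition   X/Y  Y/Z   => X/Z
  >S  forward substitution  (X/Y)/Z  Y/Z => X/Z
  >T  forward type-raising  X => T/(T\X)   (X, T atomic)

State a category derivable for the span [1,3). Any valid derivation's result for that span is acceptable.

PP\S

[0,7] S   >
  [0,4] S/(S\PP)   <
    [0,3] PP   >
      [0,1] PP/(PP\S)   >T
        [0,1] "that" : S
      [1,3] PP\S   >
        [1,2] "under" : (PP\S)/PP
        [2,3] "often" : PP
    [3,4] "city" : (S/(S\PP))\PP
  [4,7] S\PP   <
    [4,6] S   <
      [4,5] "dog" : NP
      [5,6] "chased" : S\NP
    [6,7] "slowly" : (S\PP)\S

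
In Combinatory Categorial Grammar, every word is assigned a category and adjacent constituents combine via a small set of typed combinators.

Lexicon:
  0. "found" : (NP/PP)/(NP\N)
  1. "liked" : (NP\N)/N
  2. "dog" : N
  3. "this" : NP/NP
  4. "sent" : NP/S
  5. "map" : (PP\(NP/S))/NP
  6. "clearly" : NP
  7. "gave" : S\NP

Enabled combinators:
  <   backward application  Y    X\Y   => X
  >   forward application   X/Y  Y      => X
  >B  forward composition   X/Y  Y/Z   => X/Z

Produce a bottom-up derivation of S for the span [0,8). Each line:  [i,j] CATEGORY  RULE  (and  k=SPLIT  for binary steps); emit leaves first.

[0,1] (NP/PP)/(NP\N)  lex  "found"
[1,2] (NP\N)/N  lex  "liked"
[2,3] N  lex  "dog"
[1,3] NP\N  >  k=2
[0,3] NP/PP  >  k=1
[3,4] NP/NP  lex  "this"
[4,5] NP/S  lex  "sent"
[3,5] NP/S  >B  k=4
[5,6] (PP\(NP/S))/NP  lex  "map"
[6,7] NP  lex  "clearly"
[5,7] PP\(NP/S)  >  k=6
[3,7] PP  <  k=5
[0,7] NP  >  k=3
[7,8] S\NP  lex  "gave"
[0,8] S  <  k=7

[0,8] S   <
  [0,7] NP   >
    [0,3] NP/PP   >
      [0,1] "found" : (NP/PP)/(NP\N)
      [1,3] NP\N   >
        [1,2] "liked" : (NP\N)/N
        [2,3] "dog" : N
    [3,7] PP   <
      [3,5] NP/S   >B
        [3,4] "this" : NP/NP
        [4,5] "sent" : NP/S
      [5,7] PP\(NP/S)   >
        [5,6] "map" : (PP\(NP/S))/NP
        [6,7] "clearly" : NP
  [7,8] "gave" : S\NP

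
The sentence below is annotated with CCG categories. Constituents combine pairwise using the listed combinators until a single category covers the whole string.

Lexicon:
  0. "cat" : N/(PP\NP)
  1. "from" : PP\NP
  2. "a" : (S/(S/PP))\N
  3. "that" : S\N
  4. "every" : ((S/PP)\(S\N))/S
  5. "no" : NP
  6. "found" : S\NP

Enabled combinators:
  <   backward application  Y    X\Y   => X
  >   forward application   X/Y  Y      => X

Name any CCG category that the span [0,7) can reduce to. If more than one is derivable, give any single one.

S

[0,7] S   >
  [0,3] S/(S/PP)   <
    [0,2] N   >
      [0,1] "cat" : N/(PP\NP)
      [1,2] "from" : PP\NP
    [2,3] "a" : (S/(S/PP))\N
  [3,7] S/PP   <
    [3,4] "that" : S\N
    [4,7] (S/PP)\(S\N)   >
      [4,5] "every" : ((S/PP)\(S\N))/S
      [5,7] S   <
        [5,6] "no" : NP
        [6,7] "found" : S\NP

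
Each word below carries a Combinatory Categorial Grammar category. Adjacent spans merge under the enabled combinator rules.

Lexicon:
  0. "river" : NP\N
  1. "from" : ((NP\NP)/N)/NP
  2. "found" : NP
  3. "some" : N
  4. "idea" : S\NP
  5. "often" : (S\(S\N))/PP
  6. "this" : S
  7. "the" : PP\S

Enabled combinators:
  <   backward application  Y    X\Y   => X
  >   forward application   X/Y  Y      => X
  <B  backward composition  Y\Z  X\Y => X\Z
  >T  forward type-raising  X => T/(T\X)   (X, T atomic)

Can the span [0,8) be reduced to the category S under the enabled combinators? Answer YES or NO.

YES

[0,8] S   <
  [0,5] S\N   <B
    [0,1] "river" : NP\N
    [1,5] S\NP   <B
      [1,4] NP\NP   >
        [1,3] (NP\NP)/N   >
          [1,2] "from" : ((NP\NP)/N)/NP
          [2,3] "found" : NP
        [3,4] "some" : N
      [4,5] "idea" : S\NP
  [5,8] S\(S\N)   >
    [5,6] "often" : (S\(S\N))/PP
    [6,8] PP   <
      [6,7] "this" : S
      [7,8] "the" : PP\S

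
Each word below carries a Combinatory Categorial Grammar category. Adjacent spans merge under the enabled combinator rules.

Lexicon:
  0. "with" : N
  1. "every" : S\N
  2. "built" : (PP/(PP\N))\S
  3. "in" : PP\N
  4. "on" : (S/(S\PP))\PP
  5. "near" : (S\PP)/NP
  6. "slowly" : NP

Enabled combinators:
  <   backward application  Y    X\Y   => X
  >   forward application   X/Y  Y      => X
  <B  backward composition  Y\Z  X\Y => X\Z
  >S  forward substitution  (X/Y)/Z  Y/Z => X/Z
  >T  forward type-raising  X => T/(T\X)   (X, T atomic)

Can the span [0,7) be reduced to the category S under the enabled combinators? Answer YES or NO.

[0,7] S   >
  [0,5] S/(S\PP)   <
    [0,4] PP   >
      [0,3] PP/(PP\N)   <
        [0,2] S   <
          [0,1] "with" : N
          [1,2] "every" : S\N
        [2,3] "built" : (PP/(PP\N))\S
      [3,4] "in" : PP\N
    [4,5] "on" : (S/(S\PP))\PP
  [5,7] S\PP   >
    [5,6] "near" : (S\PP)/NP
    [6,7] "slowly" : NP

YES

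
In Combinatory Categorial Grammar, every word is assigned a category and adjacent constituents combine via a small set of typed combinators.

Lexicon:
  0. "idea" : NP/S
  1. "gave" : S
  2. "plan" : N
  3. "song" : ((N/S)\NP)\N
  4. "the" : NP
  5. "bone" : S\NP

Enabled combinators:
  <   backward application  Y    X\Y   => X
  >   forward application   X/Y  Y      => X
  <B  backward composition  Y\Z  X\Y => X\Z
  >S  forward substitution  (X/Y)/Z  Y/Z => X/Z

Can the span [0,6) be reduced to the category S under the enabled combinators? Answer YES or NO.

NO

NP/S S N ((N/S)\NP)\N NP S\NP
CKY chart[0,6] = {N}; S ∉ chart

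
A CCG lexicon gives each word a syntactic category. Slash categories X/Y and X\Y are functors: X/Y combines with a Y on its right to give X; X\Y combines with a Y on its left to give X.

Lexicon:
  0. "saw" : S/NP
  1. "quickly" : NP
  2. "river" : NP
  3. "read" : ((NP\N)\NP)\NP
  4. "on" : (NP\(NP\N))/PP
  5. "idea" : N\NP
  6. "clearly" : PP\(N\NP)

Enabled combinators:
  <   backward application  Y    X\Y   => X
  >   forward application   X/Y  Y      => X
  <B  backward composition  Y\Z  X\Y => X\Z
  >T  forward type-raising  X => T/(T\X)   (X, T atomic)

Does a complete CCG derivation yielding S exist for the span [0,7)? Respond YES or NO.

YES

[0,7] S   >
  [0,1] "saw" : S/NP
  [1,7] NP   <
    [1,4] NP\N   <
      [1,2] "quickly" : NP
      [2,4] (NP\N)\NP   <
        [2,3] "river" : NP
        [3,4] "read" : ((NP\N)\NP)\NP
    [4,7] NP\(NP\N)   >
      [4,5] "on" : (NP\(NP\N))/PP
      [5,7] PP   <
        [5,6] "idea" : N\NP
        [6,7] "clearly" : PP\(N\NP)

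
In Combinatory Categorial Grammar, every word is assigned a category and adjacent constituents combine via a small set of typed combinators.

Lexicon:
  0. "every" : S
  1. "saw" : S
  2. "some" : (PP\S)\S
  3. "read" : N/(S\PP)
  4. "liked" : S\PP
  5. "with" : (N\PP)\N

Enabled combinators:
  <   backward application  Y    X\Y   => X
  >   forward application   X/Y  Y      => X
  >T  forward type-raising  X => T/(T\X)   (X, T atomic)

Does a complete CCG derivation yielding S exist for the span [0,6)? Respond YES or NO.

S S (PP\S)\S N/(S\PP) S\PP (N\PP)\N
CKY chart[0,6] = {N, N/(N\N), NP/(NP\N), PP/(PP\N), S/(S\N)}; S ∉ chart

NO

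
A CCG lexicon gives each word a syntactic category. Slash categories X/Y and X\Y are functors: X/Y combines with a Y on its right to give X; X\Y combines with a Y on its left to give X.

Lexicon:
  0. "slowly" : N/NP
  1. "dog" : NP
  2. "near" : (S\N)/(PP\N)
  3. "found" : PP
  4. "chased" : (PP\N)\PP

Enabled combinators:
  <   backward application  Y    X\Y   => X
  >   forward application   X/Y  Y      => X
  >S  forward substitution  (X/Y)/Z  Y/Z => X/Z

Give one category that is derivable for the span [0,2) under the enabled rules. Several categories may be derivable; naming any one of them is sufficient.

N

[0,5] S   <
  [0,2] N   >
    [0,1] "slowly" : N/NP
    [1,2] "dog" : NP
  [2,5] S\N   >
    [2,3] "near" : (S\N)/(PP\N)
    [3,5] PP\N   <
      [3,4] "found" : PP
      [4,5] "chased" : (PP\N)\PP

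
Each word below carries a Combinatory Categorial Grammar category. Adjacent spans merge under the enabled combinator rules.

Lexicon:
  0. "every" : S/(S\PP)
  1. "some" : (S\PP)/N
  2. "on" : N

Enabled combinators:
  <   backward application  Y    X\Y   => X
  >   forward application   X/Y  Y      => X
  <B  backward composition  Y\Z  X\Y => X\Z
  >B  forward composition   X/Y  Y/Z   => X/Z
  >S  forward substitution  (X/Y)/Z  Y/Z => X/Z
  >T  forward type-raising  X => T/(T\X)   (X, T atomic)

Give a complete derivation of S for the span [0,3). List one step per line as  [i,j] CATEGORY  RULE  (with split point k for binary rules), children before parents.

[0,1] S/(S\PP)  lex  "every"
[1,2] (S\PP)/N  lex  "some"
[2,3] N  lex  "on"
[1,3] S\PP  >  k=2
[0,3] S  >  k=1

[0,3] S   >
  [0,1] "every" : S/(S\PP)
  [1,3] S\PP   >
    [1,2] "some" : (S\PP)/N
    [2,3] "on" : N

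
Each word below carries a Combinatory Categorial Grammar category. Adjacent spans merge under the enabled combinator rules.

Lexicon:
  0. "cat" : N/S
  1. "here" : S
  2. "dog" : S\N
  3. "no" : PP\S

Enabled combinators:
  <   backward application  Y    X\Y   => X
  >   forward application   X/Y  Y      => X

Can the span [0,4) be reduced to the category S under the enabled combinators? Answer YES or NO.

N/S S S\N PP\S
CKY chart[0,4] = {PP}; S ∉ chart

NO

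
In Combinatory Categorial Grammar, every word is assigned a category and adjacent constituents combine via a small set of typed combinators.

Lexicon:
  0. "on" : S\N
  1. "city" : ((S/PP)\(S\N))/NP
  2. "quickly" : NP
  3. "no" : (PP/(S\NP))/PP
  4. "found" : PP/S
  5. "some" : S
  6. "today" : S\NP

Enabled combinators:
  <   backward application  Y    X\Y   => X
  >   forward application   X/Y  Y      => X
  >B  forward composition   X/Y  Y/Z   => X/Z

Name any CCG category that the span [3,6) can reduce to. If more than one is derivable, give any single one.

PP/(S\NP)

[0,7] S   >
  [0,3] S/PP   <
    [0,1] "on" : S\N
    [1,3] (S/PP)\(S\N)   >
      [1,2] "city" : ((S/PP)\(S\N))/NP
      [2,3] "quickly" : NP
  [3,7] PP   >
    [3,6] PP/(S\NP)   >
      [3,4] "no" : (PP/(S\NP))/PP
      [4,6] PP   >
        [4,5] "found" : PP/S
        [5,6] "some" : S
    [6,7] "today" : S\NP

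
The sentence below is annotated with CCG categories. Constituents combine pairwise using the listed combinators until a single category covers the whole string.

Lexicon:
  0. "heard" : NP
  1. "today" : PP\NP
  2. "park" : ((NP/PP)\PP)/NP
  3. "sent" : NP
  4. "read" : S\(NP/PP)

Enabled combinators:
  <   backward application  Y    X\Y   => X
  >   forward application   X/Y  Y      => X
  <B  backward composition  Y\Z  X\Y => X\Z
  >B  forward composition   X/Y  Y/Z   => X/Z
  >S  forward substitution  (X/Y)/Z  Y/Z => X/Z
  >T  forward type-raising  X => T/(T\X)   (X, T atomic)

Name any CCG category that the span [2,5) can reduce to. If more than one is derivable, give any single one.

S\PP

[0,5] S   <
  [0,2] PP   >
    [0,1] PP/(PP\NP)   >T
      [0,1] "heard" : NP
    [1,2] "today" : PP\NP
  [2,5] S\PP   <B
    [2,4] (NP/PP)\PP   >
      [2,3] "park" : ((NP/PP)\PP)/NP
      [3,4] "sent" : NP
    [4,5] "read" : S\(NP/PP)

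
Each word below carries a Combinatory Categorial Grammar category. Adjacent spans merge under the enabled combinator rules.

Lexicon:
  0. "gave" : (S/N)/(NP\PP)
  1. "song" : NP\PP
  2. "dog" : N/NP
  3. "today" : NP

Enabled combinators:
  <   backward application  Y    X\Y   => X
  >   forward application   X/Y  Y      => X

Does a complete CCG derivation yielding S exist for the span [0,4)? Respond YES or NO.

[0,4] S   >
  [0,2] S/N   >
    [0,1] "gave" : (S/N)/(NP\PP)
    [1,2] "song" : NP\PP
  [2,4] N   >
    [2,3] "dog" : N/NP
    [3,4] "today" : NP

YES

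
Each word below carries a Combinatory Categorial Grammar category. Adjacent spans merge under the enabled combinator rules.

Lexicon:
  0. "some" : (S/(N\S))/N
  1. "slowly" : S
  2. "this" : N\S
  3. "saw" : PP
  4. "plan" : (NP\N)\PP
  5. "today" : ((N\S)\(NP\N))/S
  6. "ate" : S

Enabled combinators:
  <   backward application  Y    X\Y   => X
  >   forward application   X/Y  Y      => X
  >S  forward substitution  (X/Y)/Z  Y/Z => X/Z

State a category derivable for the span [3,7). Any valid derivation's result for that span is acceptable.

N\S

[0,7] S   >
  [0,3] S/(N\S)   >
    [0,1] "some" : (S/(N\S))/N
    [1,3] N   <
      [1,2] "slowly" : S
      [2,3] "this" : N\S
  [3,7] N\S   <
    [3,5] NP\N   <
      [3,4] "saw" : PP
      [4,5] "plan" : (NP\N)\PP
    [5,7] (N\S)\(NP\N)   >
      [5,6] "today" : ((N\S)\(NP\N))/S
      [6,7] "ate" : S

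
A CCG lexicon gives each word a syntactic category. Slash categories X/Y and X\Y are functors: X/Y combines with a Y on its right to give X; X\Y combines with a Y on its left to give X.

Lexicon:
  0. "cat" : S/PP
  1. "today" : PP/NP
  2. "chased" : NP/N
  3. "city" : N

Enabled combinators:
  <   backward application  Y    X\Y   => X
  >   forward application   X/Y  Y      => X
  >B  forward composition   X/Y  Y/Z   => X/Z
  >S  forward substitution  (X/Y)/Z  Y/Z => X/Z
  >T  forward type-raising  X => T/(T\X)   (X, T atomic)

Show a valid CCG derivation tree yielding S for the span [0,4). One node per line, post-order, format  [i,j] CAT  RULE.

[0,4] S   >
  [0,1] "cat" : S/PP
  [1,4] PP   >
    [1,2] "today" : PP/NP
    [2,4] NP   >
      [2,3] "chased" : NP/N
      [3,4] "city" : N

[0,1] S/PP  lex  "cat"
[1,2] PP/NP  lex  "today"
[2,3] NP/N  lex  "chased"
[3,4] N  lex  "city"
[2,4] NP  >  k=3
[1,4] PP  >  k=2
[0,4] S  >  k=1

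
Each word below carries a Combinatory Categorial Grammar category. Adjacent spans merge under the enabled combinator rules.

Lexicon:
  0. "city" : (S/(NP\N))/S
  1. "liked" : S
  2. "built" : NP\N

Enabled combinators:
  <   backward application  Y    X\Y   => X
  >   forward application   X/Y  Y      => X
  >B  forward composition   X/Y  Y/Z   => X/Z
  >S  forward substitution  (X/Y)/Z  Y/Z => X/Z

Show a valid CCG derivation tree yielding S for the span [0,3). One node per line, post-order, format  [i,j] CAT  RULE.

[0,1] (S/(NP\N))/S  lex  "city"
[1,2] S  lex  "liked"
[0,2] S/(NP\N)  >  k=1
[2,3] NP\N  lex  "built"
[0,3] S  >  k=2

[0,3] S   >
  [0,2] S/(NP\N)   >
    [0,1] "city" : (S/(NP\N))/S
    [1,2] "liked" : S
  [2,3] "built" : NP\N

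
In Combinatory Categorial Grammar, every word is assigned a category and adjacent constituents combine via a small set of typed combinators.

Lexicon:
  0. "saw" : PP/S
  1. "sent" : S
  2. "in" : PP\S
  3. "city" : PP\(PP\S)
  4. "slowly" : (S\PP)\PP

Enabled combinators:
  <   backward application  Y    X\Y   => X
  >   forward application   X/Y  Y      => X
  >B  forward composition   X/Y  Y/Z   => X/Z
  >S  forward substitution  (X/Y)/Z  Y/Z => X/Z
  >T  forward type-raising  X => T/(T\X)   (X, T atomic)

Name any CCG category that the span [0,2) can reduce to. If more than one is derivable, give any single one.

PP

[0,5] S   <
  [0,2] PP   >
    [0,1] "saw" : PP/S
    [1,2] "sent" : S
  [2,5] S\PP   <
    [2,4] PP   <
      [2,3] "in" : PP\S
      [3,4] "city" : PP\(PP\S)
    [4,5] "slowly" : (S\PP)\PP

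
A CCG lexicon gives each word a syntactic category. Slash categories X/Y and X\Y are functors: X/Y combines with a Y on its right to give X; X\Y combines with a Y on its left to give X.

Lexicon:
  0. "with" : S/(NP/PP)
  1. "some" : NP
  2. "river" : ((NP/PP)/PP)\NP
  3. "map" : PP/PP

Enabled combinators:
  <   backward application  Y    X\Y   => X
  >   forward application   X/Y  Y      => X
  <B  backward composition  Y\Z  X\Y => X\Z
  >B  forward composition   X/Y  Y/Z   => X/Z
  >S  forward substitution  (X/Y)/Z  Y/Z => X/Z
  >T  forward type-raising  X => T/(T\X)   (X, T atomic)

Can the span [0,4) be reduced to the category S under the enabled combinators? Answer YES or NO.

[0,4] S   >
  [0,1] "with" : S/(NP/PP)
  [1,4] NP/PP   >S
    [1,3] (NP/PP)/PP   <
      [1,2] "some" : NP
      [2,3] "river" : ((NP/PP)/PP)\NP
    [3,4] "map" : PP/PP

YES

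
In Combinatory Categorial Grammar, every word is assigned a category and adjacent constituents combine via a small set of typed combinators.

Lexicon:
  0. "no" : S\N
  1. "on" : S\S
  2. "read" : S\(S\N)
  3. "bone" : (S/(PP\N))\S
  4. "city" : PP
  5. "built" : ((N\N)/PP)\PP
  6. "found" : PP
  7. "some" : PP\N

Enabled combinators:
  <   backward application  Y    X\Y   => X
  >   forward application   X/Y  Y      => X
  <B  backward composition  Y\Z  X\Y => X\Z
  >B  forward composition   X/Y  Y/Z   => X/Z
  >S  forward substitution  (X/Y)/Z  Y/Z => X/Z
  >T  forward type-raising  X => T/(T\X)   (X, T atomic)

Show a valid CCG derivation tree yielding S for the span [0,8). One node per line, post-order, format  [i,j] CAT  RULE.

[0,1] S\N  lex  "no"
[1,2] S\S  lex  "on"
[0,2] S\N  <B  k=1
[2,3] S\(S\N)  lex  "read"
[0,3] S  <  k=2
[3,4] (S/(PP\N))\S  lex  "bone"
[0,4] S/(PP\N)  <  k=3
[4,5] PP  lex  "city"
[5,6] ((N\N)/PP)\PP  lex  "built"
[4,6] (N\N)/PP  <  k=5
[6,7] PP  lex  "found"
[4,7] N\N  >  k=6
[7,8] PP\N  lex  "some"
[4,8] PP\N  <B  k=7
[0,8] S  >  k=4

[0,8] S   >
  [0,4] S/(PP\N)   <
    [0,3] S   <
      [0,2] S\N   <B
        [0,1] "no" : S\N
        [1,2] "on" : S\S
      [2,3] "read" : S\(S\N)
    [3,4] "bone" : (S/(PP\N))\S
  [4,8] PP\N   <B
    [4,7] N\N   >
      [4,6] (N\N)/PP   <
        [4,5] "city" : PP
        [5,6] "built" : ((N\N)/PP)\PP
      [6,7] "found" : PP
    [7,8] "some" : PP\N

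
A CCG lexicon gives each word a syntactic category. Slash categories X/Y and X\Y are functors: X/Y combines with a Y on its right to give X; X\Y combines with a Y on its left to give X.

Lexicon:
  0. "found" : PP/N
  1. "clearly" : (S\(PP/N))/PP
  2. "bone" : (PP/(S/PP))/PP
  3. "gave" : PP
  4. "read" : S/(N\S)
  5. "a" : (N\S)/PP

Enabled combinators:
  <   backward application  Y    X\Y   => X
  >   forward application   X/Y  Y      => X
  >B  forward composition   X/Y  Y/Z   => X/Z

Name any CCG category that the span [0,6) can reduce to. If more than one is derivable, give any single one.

S

[0,6] S   <
  [0,1] "found" : PP/N
  [1,6] S\(PP/N)   >
    [1,2] "clearly" : (S\(PP/N))/PP
    [2,6] PP   >
      [2,4] PP/(S/PP)   >
        [2,3] "bone" : (PP/(S/PP))/PP
        [3,4] "gave" : PP
      [4,6] S/PP   >B
        [4,5] "read" : S/(N\S)
        [5,6] "a" : (N\S)/PP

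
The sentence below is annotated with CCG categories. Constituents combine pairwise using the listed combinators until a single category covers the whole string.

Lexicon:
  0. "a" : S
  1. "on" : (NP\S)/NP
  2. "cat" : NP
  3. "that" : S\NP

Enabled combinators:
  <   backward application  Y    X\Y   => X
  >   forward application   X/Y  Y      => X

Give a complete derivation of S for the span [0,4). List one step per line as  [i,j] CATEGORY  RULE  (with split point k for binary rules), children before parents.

[0,1] S  lex  "a"
[1,2] (NP\S)/NP  lex  "on"
[2,3] NP  lex  "cat"
[1,3] NP\S  >  k=2
[0,3] NP  <  k=1
[3,4] S\NP  lex  "that"
[0,4] S  <  k=3

[0,4] S   <
  [0,3] NP   <
    [0,1] "a" : S
    [1,3] NP\S   >
      [1,2] "on" : (NP\S)/NP
      [2,3] "cat" : NP
  [3,4] "that" : S\NP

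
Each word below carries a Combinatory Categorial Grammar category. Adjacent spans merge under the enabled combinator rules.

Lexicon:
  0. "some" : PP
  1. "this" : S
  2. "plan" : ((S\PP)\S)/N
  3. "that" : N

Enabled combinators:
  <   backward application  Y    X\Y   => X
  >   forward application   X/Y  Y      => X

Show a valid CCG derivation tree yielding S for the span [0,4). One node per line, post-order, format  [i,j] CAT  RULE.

[0,4] S   <
  [0,1] "some" : PP
  [1,4] S\PP   <
    [1,2] "this" : S
    [2,4] (S\PP)\S   >
      [2,3] "plan" : ((S\PP)\S)/N
      [3,4] "that" : N

[0,1] PP  lex  "some"
[1,2] S  lex  "this"
[2,3] ((S\PP)\S)/N  lex  "plan"
[3,4] N  lex  "that"
[2,4] (S\PP)\S  >  k=3
[1,4] S\PP  <  k=2
[0,4] S  <  k=1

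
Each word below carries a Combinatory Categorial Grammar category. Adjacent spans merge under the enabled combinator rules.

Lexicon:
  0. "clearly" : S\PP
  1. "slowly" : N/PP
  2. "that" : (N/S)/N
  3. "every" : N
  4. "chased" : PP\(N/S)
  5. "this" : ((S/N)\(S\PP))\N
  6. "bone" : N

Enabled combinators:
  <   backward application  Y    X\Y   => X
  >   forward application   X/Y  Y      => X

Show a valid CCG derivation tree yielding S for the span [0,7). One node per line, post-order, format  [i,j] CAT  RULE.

[0,7] S   >
  [0,6] S/N   <
    [0,1] "clearly" : S\PP
    [1,6] (S/N)\(S\PP)   <
      [1,5] N   >
        [1,2] "slowly" : N/PP
        [2,5] PP   <
          [2,4] N/S   >
            [2,3] "that" : (N/S)/N
            [3,4] "every" : N
          [4,5] "chased" : PP\(N/S)
      [5,6] "this" : ((S/N)\(S\PP))\N
  [6,7] "bone" : N

[0,1] S\PP  lex  "clearly"
[1,2] N/PP  lex  "slowly"
[2,3] (N/S)/N  lex  "that"
[3,4] N  lex  "every"
[2,4] N/S  >  k=3
[4,5] PP\(N/S)  lex  "chased"
[2,5] PP  <  k=4
[1,5] N  >  k=2
[5,6] ((S/N)\(S\PP))\N  lex  "this"
[1,6] (S/N)\(S\PP)  <  k=5
[0,6] S/N  <  k=1
[6,7] N  lex  "bone"
[0,7] S  >  k=6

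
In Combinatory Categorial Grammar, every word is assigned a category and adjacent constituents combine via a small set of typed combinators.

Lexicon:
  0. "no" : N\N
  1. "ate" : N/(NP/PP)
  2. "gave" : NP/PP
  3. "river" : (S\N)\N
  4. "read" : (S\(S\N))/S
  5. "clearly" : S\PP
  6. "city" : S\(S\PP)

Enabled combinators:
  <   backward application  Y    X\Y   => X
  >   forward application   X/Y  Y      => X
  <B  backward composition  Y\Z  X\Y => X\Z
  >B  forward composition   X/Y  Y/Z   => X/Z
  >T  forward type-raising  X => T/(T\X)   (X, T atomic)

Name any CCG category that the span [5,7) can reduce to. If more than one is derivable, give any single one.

S

[0,7] S   <
  [0,4] S\N   <B
    [0,1] "no" : N\N
    [1,4] S\N   <
      [1,3] N   >
        [1,2] "ate" : N/(NP/PP)
        [2,3] "gave" : NP/PP
      [3,4] "river" : (S\N)\N
  [4,7] S\(S\N)   >
    [4,5] "read" : (S\(S\N))/S
    [5,7] S   <
      [5,6] "clearly" : S\PP
      [6,7] "city" : S\(S\PP)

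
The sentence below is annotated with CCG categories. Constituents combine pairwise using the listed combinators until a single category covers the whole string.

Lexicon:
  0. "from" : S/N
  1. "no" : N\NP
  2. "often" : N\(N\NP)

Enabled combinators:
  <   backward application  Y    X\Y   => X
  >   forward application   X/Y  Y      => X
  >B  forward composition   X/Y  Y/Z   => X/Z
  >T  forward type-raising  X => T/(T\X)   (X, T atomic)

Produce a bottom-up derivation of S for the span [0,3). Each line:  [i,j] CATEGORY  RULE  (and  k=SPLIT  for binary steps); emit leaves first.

[0,3] S   >
  [0,1] "from" : S/N
  [1,3] N   <
    [1,2] "no" : N\NP
    [2,3] "often" : N\(N\NP)

[0,1] S/N  lex  "from"
[1,2] N\NP  lex  "no"
[2,3] N\(N\NP)  lex  "often"
[1,3] N  <  k=2
[0,3] S  >  k=1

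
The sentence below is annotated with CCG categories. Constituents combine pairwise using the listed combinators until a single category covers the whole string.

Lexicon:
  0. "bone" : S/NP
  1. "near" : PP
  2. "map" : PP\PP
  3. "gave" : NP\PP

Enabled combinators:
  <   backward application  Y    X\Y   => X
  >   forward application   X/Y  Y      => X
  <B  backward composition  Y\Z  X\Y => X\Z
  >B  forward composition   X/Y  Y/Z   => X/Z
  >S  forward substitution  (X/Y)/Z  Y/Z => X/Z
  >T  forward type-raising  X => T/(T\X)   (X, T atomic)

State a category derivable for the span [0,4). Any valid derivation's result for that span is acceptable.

[0,4] S   >
  [0,1] "bone" : S/NP
  [1,4] NP   <
    [1,2] "near" : PP
    [2,4] NP\PP   <B
      [2,3] "map" : PP\PP
      [3,4] "gave" : NP\PP

S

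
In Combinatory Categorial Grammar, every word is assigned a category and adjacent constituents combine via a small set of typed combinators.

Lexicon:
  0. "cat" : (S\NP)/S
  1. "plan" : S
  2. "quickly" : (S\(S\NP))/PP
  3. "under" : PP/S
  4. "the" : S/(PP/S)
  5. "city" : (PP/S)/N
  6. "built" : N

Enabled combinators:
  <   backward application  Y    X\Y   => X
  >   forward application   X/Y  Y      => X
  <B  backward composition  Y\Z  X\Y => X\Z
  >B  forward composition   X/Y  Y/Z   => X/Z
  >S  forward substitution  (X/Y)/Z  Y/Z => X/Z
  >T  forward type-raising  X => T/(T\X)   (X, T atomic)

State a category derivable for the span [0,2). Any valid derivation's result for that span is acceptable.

S\NP

[0,7] S   <
  [0,2] S\NP   >
    [0,1] "cat" : (S\NP)/S
    [1,2] "plan" : S
  [2,7] S\(S\NP)   >
    [2,3] "quickly" : (S\(S\NP))/PP
    [3,7] PP   >
      [3,4] "under" : PP/S
      [4,7] S   >
        [4,5] "the" : S/(PP/S)
        [5,7] PP/S   >
          [5,6] "city" : (PP/S)/N
          [6,7] "built" : N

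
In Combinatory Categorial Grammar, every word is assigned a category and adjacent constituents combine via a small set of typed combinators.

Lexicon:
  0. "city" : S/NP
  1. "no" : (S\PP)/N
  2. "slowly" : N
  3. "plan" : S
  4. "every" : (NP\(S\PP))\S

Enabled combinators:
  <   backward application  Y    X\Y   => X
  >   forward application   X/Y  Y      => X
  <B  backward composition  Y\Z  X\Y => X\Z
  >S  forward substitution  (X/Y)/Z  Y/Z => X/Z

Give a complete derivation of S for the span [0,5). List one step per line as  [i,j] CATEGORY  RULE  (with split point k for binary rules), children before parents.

[0,1] S/NP  lex  "city"
[1,2] (S\PP)/N  lex  "no"
[2,3] N  lex  "slowly"
[1,3] S\PP  >  k=2
[3,4] S  lex  "plan"
[4,5] (NP\(S\PP))\S  lex  "every"
[3,5] NP\(S\PP)  <  k=4
[1,5] NP  <  k=3
[0,5] S  >  k=1

[0,5] S   >
  [0,1] "city" : S/NP
  [1,5] NP   <
    [1,3] S\PP   >
      [1,2] "no" : (S\PP)/N
      [2,3] "slowly" : N
    [3,5] NP\(S\PP)   <
      [3,4] "plan" : S
      [4,5] "every" : (NP\(S\PP))\S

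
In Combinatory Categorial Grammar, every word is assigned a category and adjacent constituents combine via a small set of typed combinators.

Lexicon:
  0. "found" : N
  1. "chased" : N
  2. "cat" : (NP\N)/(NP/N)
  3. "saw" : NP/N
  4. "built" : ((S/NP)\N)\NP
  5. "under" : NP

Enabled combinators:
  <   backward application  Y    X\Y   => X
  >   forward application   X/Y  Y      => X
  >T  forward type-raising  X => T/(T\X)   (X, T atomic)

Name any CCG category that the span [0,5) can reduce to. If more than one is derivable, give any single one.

S/NP

[0,6] S   >
  [0,5] S/NP   <
    [0,1] "found" : N
    [1,5] (S/NP)\N   <
      [1,4] NP   <
        [1,2] "chased" : N
        [2,4] NP\N   >
          [2,3] "cat" : (NP\N)/(NP/N)
          [3,4] "saw" : NP/N
      [4,5] "built" : ((S/NP)\N)\NP
  [5,6] "under" : NP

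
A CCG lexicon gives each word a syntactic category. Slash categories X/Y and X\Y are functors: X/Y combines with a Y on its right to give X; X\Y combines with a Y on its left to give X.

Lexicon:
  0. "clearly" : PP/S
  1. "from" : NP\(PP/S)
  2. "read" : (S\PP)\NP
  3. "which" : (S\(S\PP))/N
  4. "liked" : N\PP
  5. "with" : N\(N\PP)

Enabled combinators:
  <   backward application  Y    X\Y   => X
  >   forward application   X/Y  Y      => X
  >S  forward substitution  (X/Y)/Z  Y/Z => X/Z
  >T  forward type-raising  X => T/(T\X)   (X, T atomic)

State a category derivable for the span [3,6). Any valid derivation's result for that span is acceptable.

S\(S\PP)

[0,6] S   <
  [0,3] S\PP   <
    [0,2] NP   <
      [0,1] "clearly" : PP/S
      [1,2] "from" : NP\(PP/S)
    [2,3] "read" : (S\PP)\NP
  [3,6] S\(S\PP)   >
    [3,4] "which" : (S\(S\PP))/N
    [4,6] N   <
      [4,5] "liked" : N\PP
      [5,6] "with" : N\(N\PP)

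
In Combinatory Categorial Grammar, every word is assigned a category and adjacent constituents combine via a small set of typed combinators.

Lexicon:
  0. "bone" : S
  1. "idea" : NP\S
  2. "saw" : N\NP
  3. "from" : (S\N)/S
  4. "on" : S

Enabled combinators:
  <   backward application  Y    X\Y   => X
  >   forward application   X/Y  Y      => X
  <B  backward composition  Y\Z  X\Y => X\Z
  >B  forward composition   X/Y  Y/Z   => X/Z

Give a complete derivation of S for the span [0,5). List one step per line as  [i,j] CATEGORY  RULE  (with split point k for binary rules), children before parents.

[0,1] S  lex  "bone"
[1,2] NP\S  lex  "idea"
[0,2] NP  <  k=1
[2,3] N\NP  lex  "saw"
[3,4] (S\N)/S  lex  "from"
[4,5] S  lex  "on"
[3,5] S\N  >  k=4
[2,5] S\NP  <B  k=3
[0,5] S  <  k=2

[0,5] S   <
  [0,2] NP   <
    [0,1] "bone" : S
    [1,2] "idea" : NP\S
  [2,5] S\NP   <B
    [2,3] "saw" : N\NP
    [3,5] S\N   >
      [3,4] "from" : (S\N)/S
      [4,5] "on" : S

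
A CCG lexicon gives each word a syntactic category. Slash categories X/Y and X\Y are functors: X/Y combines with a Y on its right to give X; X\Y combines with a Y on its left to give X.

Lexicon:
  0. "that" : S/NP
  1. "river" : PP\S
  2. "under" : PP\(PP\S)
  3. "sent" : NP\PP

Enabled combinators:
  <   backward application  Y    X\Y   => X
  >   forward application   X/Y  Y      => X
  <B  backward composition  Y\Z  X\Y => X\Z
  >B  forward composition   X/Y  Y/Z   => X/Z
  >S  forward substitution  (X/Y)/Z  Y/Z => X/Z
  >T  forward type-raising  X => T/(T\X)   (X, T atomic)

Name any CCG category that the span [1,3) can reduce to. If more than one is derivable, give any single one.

PP

[0,4] S   >
  [0,1] "that" : S/NP
  [1,4] NP   <
    [1,3] PP   <
      [1,2] "river" : PP\S
      [2,3] "under" : PP\(PP\S)
    [3,4] "sent" : NP\PP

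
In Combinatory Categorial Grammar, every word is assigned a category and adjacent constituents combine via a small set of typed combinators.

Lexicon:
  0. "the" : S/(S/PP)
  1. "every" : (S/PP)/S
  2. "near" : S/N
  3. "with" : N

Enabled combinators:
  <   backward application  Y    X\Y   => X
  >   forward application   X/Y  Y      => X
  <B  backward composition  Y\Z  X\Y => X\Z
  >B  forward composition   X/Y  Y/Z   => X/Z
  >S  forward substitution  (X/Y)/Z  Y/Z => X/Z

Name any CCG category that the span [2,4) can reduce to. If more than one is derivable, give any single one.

[0,4] S   >
  [0,1] "the" : S/(S/PP)
  [1,4] S/PP   >
    [1,2] "every" : (S/PP)/S
    [2,4] S   >
      [2,3] "near" : S/N
      [3,4] "with" : N

S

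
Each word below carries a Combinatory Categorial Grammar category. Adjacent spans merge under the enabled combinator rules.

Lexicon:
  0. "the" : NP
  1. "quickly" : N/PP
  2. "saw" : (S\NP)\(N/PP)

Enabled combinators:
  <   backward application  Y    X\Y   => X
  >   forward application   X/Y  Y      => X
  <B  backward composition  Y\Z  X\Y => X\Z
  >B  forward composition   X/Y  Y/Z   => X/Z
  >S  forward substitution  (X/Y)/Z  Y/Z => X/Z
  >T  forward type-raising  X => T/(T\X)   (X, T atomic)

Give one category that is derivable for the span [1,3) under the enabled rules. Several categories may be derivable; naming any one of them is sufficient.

[0,3] S   <
  [0,1] "the" : NP
  [1,3] S\NP   <
    [1,2] "quickly" : N/PP
    [2,3] "saw" : (S\NP)\(N/PP)

S\NP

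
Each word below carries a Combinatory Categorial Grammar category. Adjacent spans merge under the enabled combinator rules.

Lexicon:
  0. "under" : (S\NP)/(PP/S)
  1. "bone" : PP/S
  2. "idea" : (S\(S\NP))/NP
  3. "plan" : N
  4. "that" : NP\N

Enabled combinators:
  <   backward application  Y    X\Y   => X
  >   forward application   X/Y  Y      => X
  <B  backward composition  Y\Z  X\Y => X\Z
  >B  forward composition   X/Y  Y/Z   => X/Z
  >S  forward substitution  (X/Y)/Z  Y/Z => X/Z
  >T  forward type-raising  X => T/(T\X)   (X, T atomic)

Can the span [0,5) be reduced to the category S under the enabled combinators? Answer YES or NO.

[0,5] S   <
  [0,2] S\NP   >
    [0,1] "under" : (S\NP)/(PP/S)
    [1,2] "bone" : PP/S
  [2,5] S\(S\NP)   >
    [2,3] "idea" : (S\(S\NP))/NP
    [3,5] NP   <
      [3,4] "plan" : N
      [4,5] "that" : NP\N

YES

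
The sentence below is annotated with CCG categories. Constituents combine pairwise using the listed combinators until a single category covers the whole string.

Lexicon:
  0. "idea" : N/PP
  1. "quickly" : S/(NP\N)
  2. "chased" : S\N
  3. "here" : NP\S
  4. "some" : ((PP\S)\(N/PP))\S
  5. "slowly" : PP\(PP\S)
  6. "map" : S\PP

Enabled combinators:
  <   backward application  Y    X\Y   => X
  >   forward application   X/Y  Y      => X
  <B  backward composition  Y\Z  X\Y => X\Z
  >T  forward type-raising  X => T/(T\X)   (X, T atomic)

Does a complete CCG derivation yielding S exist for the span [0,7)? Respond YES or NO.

YES

[0,7] S   <
  [0,6] PP   <
    [0,5] PP\S   <
      [0,1] "idea" : N/PP
      [1,5] (PP\S)\(N/PP)   <
        [1,4] S   >
          [1,2] "quickly" : S/(NP\N)
          [2,4] NP\N   <B
            [2,3] "chased" : S\N
            [3,4] "here" : NP\S
        [4,5] "some" : ((PP\S)\(N/PP))\S
    [5,6] "slowly" : PP\(PP\S)
  [6,7] "map" : S\PP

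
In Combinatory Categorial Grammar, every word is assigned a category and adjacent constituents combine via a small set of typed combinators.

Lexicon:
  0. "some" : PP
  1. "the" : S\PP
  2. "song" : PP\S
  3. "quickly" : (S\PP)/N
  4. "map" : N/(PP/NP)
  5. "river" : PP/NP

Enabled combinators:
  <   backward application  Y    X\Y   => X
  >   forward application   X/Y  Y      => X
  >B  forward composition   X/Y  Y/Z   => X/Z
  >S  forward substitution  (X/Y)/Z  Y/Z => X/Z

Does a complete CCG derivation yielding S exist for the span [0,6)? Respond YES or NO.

YES

[0,6] S   <
  [0,3] PP   <
    [0,2] S   <
      [0,1] "some" : PP
      [1,2] "the" : S\PP
    [2,3] "song" : PP\S
  [3,6] S\PP   >
    [3,4] "quickly" : (S\PP)/N
    [4,6] N   >
      [4,5] "map" : N/(PP/NP)
      [5,6] "river" : PP/NP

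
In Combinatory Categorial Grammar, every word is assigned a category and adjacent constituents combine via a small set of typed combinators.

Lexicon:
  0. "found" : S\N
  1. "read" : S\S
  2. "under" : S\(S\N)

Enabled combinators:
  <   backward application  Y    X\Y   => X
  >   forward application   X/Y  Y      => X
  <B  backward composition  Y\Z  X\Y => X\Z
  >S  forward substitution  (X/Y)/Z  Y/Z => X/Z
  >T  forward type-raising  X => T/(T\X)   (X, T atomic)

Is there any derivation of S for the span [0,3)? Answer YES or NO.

[0,3] S   <
  [0,2] S\N   <B
    [0,1] "found" : S\N
    [1,2] "read" : S\S
  [2,3] "under" : S\(S\N)

YES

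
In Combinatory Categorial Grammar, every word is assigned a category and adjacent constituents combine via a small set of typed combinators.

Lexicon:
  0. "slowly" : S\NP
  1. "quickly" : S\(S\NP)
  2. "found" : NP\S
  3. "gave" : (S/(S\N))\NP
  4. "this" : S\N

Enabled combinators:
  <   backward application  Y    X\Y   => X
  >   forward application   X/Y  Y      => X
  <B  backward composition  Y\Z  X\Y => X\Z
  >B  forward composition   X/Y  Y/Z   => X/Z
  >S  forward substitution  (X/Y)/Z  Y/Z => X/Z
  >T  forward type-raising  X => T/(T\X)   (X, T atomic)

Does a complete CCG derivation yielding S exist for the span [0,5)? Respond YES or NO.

[0,5] S   >
  [0,4] S/(S\N)   <
    [0,3] NP   <
      [0,2] S   <
        [0,1] "slowly" : S\NP
        [1,2] "quickly" : S\(S\NP)
      [2,3] "found" : NP\S
    [3,4] "gave" : (S/(S\N))\NP
  [4,5] "this" : S\N

YES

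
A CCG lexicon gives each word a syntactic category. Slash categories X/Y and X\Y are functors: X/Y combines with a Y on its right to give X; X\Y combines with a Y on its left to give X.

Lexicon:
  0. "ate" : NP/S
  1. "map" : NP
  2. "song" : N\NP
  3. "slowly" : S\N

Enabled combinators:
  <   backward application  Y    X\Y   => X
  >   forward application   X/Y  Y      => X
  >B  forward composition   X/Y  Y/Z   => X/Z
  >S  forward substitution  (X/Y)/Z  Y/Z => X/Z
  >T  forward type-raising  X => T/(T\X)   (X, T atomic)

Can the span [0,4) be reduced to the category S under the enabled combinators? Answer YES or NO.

NP/S NP N\NP S\N
CKY chart[0,4] = {N/(N\NP), NP, NP/(NP\NP), NP/(S\S), PP/(PP\NP), S/(S\NP)}; S ∉ chart

NO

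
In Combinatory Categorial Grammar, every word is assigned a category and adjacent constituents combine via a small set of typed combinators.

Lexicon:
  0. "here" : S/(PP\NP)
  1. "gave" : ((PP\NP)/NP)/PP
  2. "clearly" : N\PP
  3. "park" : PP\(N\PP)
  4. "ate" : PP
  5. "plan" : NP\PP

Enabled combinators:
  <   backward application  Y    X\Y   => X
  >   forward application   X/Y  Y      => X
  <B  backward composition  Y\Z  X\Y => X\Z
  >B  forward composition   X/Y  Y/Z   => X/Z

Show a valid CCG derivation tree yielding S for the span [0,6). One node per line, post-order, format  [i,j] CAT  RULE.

[0,6] S   >
  [0,4] S/NP   >B
    [0,1] "here" : S/(PP\NP)
    [1,4] (PP\NP)/NP   >
      [1,2] "gave" : ((PP\NP)/NP)/PP
      [2,4] PP   <
        [2,3] "clearly" : N\PP
        [3,4] "park" : PP\(N\PP)
  [4,6] NP   <
    [4,5] "ate" : PP
    [5,6] "plan" : NP\PP

[0,1] S/(PP\NP)  lex  "here"
[1,2] ((PP\NP)/NP)/PP  lex  "gave"
[2,3] N\PP  lex  "clearly"
[3,4] PP\(N\PP)  lex  "park"
[2,4] PP  <  k=3
[1,4] (PP\NP)/NP  >  k=2
[0,4] S/NP  >B  k=1
[4,5] PP  lex  "ate"
[5,6] NP\PP  lex  "plan"
[4,6] NP  <  k=5
[0,6] S  >  k=4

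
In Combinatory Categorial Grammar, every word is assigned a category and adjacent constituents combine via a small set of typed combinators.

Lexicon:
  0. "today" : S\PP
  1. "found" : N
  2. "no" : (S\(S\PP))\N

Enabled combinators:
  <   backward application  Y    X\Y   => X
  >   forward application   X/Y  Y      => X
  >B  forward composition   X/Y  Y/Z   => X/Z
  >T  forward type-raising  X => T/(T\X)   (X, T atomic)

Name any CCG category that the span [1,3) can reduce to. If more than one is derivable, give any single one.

S\(S\PP)

[0,3] S   <
  [0,1] "today" : S\PP
  [1,3] S\(S\PP)   <
    [1,2] "found" : N
    [2,3] "no" : (S\(S\PP))\N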